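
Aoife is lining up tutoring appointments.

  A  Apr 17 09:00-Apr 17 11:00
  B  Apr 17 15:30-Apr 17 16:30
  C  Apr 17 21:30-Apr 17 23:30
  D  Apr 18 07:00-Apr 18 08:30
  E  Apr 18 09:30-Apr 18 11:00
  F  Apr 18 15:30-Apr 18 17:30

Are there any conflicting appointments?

Two intervals overlap when each starts before the other ends.
Sorted by start: A, B, C, D, E, F.
B starts after A ends, so A has no further overlaps.
C starts after B ends, so B has no further overlaps.
D starts after C ends, so C has no further overlaps.
E starts after D ends, so D has no further overlaps.
F starts after E ends.
Every pair is clear; the schedule has no overlaps.

No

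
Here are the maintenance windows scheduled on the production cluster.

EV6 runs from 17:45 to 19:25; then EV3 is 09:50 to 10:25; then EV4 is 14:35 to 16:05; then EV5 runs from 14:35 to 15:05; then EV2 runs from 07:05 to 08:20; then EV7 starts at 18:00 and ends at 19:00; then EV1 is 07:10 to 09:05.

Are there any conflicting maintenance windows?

Yes

Sorted by start: EV2, EV1, EV3, EV4, EV5, EV6, EV7.
EV1 starts before EV2 ends → EV2 and EV1 overlap.
That's a conflict, so the schedule is not conflict-free.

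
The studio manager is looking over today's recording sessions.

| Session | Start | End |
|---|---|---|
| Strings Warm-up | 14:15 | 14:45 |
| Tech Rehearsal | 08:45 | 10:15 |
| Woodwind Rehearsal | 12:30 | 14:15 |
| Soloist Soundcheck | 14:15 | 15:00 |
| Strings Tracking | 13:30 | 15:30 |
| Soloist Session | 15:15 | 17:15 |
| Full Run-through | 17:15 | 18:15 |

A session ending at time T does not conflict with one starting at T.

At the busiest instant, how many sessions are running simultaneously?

3

Sort all start/end points and keep a running count:
08:45 start Tech Rehearsal → 1
10:15 end Tech Rehearsal → 0
12:30 start Woodwind Rehearsal → 1
13:30 start Strings Tracking → 2
14:15 end Woodwind Rehearsal → 1
14:15 start Soloist Soundcheck → 2
14:15 start Strings Warm-up → 3
14:45 end Strings Warm-up → 2
15:00 end Soloist Soundcheck → 1
15:15 start Soloist Session → 2
15:30 end Strings Tracking → 1
17:15 end Soloist Session → 0
17:15 start Full Run-through → 1
18:15 end Full Run-through → 0
Peak is 3, at 14:15 (Soloist Soundcheck, Strings Tracking, Strings Warm-up).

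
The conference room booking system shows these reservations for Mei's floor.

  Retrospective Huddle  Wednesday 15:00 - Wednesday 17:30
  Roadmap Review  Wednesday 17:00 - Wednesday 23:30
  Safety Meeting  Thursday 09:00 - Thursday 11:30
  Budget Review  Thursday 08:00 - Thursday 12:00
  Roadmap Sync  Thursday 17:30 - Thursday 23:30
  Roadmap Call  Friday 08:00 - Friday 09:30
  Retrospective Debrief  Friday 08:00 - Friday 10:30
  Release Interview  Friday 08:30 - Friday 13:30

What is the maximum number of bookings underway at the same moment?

3

Sweep the timeline, counting +1 at each start and −1 at each end (ends before starts at a tie):
Wednesday 15:00 start Retrospective Huddle → 1
Wednesday 17:00 start Roadmap Review → 2
Wednesday 17:30 end Retrospective Huddle → 1
Wednesday 23:30 end Roadmap Review → 0
Thursday 08:00 start Budget Review → 1
Thursday 09:00 start Safety Meeting → 2
Thursday 11:30 end Safety Meeting → 1
Thursday 12:00 end Budget Review → 0
Thursday 17:30 start Roadmap Sync → 1
Thursday 23:30 end Roadmap Sync → 0
Friday 08:00 start Retrospective Debrief → 1
Friday 08:00 start Roadmap Call → 2
Friday 08:30 start Release Interview → 3
Friday 09:30 end Roadmap Call → 2
Friday 10:30 end Retrospective Debrief → 1
Friday 13:30 end Release Interview → 0
Peak is 3, at Friday 08:30 (Release Interview, Retrospective Debrief, Roadmap Call).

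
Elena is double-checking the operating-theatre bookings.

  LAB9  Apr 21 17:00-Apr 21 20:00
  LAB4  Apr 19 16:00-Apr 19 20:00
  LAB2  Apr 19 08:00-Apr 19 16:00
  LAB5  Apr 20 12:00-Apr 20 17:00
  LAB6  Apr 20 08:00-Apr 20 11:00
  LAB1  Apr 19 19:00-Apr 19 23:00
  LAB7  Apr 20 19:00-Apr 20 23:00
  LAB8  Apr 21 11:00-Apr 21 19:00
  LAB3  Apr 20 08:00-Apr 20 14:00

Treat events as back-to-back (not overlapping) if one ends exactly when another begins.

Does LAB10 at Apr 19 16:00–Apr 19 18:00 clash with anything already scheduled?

LAB2: ends Apr 19 16:00 at or before LAB10 starts Apr 19 16:00 → clear.
LAB4: starts Apr 19 16:00 before LAB10 ends Apr 19 18:00, and ends Apr 19 20:00 after LAB10 starts Apr 19 16:00 → overlap.
LAB1: starts Apr 19 19:00 at or after LAB10 ends Apr 19 18:00 → clear.
LAB3: starts Apr 20 08:00 at or after LAB10 ends Apr 19 18:00 → clear.
LAB6: starts Apr 20 08:00 at or after LAB10 ends Apr 19 18:00 → clear.
LAB5: starts Apr 20 12:00 at or after LAB10 ends Apr 19 18:00 → clear.
LAB7: starts Apr 20 19:00 at or after LAB10 ends Apr 19 18:00 → clear.
LAB8: starts Apr 21 11:00 at or after LAB10 ends Apr 19 18:00 → clear.
LAB9: starts Apr 21 17:00 at or after LAB10 ends Apr 19 18:00 → clear.
LAB10 overlaps LAB4.

Yes — it overlaps LAB4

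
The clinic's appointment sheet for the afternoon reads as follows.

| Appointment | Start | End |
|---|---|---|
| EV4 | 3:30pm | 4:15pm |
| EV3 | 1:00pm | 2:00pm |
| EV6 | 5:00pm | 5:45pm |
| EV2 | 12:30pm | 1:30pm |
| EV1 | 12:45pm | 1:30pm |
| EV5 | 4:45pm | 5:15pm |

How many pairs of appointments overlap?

4

Check each pair: they overlap iff neither finishes before the other starts.
Sorted by start: EV2, EV1, EV3, EV4, EV5, EV6.
EV1 starts before EV2 ends → EV2 and EV1 overlap.
EV3 starts before EV2 ends → EV2 and EV3 overlap.
EV4 starts after EV2 ends, so nothing later overlaps EV2 either.
EV3 starts before EV1 ends → EV1 and EV3 overlap.
EV4 starts after EV1 ends, so nothing later overlaps EV1 either.
EV4 starts after EV3 ends, so nothing later overlaps EV3 either.
EV5 starts after EV4 ends, so nothing later overlaps EV4 either.
EV6 starts before EV5 ends → EV5 and EV6 overlap.
Overlapping pairs: EV1 & EV2, EV1 & EV3, EV2 & EV3, EV5 & EV6 — 4 in total.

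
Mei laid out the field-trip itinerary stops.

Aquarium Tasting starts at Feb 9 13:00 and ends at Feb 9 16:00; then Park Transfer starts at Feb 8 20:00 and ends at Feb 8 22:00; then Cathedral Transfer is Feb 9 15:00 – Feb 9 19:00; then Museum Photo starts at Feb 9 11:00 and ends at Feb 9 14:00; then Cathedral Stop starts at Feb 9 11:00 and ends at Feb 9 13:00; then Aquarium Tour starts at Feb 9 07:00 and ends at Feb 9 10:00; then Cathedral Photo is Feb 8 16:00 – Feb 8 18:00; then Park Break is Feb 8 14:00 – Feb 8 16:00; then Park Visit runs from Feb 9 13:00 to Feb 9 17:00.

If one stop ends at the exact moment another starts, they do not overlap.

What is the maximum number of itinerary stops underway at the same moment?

Sort all start/end points and keep a running count:
Feb 8 14:00 start Park Break → 1
Feb 8 16:00 end Park Break → 0
Feb 8 16:00 start Cathedral Photo → 1
Feb 8 18:00 end Cathedral Photo → 0
Feb 8 20:00 start Park Transfer → 1
Feb 8 22:00 end Park Transfer → 0
Feb 9 07:00 start Aquarium Tour → 1
Feb 9 10:00 end Aquarium Tour → 0
Feb 9 11:00 start Cathedral Stop → 1
Feb 9 11:00 start Museum Photo → 2
Feb 9 13:00 end Cathedral Stop → 1
Feb 9 13:00 start Aquarium Tasting → 2
Feb 9 13:00 start Park Visit → 3
Feb 9 14:00 end Museum Photo → 2
Feb 9 15:00 start Cathedral Transfer → 3
Feb 9 16:00 end Aquarium Tasting → 2
Feb 9 17:00 end Park Visit → 1
Feb 9 19:00 end Cathedral Transfer → 0
Peak is 3, at Feb 9 13:00 (Aquarium Tasting, Museum Photo, Park Visit).

3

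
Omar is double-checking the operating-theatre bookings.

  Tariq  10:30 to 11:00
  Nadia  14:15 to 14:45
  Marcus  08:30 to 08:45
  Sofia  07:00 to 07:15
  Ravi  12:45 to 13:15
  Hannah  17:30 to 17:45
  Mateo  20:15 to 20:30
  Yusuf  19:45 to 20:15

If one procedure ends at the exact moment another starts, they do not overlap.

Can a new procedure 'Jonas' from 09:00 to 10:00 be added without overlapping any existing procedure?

Yes — the slot is free

Sofia: ends 07:15 at or before Jonas starts 09:00 → clear.
Marcus: ends 08:45 at or before Jonas starts 09:00 → clear.
Tariq: starts 10:30 at or after Jonas ends 10:00 → clear.
Ravi: starts 12:45 at or after Jonas ends 10:00 → clear.
Nadia: starts 14:15 at or after Jonas ends 10:00 → clear.
Hannah: starts 17:30 at or after Jonas ends 10:00 → clear.
Yusuf: starts 19:45 at or after Jonas ends 10:00 → clear.
Mateo: starts 20:15 at or after Jonas ends 10:00 → clear.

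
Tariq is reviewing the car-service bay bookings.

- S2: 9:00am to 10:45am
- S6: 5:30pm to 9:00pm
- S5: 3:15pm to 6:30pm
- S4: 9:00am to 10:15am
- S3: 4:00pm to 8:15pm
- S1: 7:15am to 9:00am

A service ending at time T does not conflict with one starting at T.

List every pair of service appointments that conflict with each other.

Sorted by start: S1, S2, S4, S5, S3, S6.
S2 starts exactly when S1 ends (back-to-back, no overlap); S1 is clear from here.
S4 starts before S2 ends → S2 and S4 overlap.
S5 starts after S2 ends; S2 is clear from here.
S5 starts after S4 ends; S4 is clear from here.
S3 starts before S5 ends → S5 and S3 overlap.
S6 starts before S5 ends → S5 and S6 overlap.
S6 starts before S3 ends → S3 and S6 overlap.

S2 & S4, S3 & S5, S3 & S6, S5 & S6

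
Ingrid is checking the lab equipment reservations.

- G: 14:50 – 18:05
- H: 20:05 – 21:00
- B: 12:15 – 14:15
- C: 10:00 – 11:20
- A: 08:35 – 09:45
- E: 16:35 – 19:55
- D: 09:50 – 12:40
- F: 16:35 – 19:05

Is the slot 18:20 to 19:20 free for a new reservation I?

No — it overlaps E, F

A: ends 09:45 at or before I starts 18:20 → clear.
D: ends 12:40 at or before I starts 18:20 → clear.
C: ends 11:20 at or before I starts 18:20 → clear.
B: ends 14:15 at or before I starts 18:20 → clear.
G: ends 18:05 at or before I starts 18:20 → clear.
E: starts 16:35 before I ends 19:20, and ends 19:55 after I starts 18:20 → overlap.
F: starts 16:35 before I ends 19:20, and ends 19:05 after I starts 18:20 → overlap.
H: starts 20:05 at or after I ends 19:20 → clear.
I overlaps E, F.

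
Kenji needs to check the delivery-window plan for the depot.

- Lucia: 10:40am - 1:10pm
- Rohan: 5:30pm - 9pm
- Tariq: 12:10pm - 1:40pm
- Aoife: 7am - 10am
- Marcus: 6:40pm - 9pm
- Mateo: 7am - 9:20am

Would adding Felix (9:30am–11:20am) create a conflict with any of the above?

Yes — it overlaps Aoife, Lucia

Mateo: ends 9:20am at or before Felix starts 9:30am → clear.
Aoife: starts 7am before Felix ends 11:20am, and ends 10am after Felix starts 9:30am → overlap.
Lucia: starts 10:40am before Felix ends 11:20am, and ends 1:10pm after Felix starts 9:30am → overlap.
Tariq: starts 12:10pm at or after Felix ends 11:20am → clear.
Rohan: starts 5:30pm at or after Felix ends 11:20am → clear.
Marcus: starts 6:40pm at or after Felix ends 11:20am → clear.
Felix overlaps Aoife, Lucia.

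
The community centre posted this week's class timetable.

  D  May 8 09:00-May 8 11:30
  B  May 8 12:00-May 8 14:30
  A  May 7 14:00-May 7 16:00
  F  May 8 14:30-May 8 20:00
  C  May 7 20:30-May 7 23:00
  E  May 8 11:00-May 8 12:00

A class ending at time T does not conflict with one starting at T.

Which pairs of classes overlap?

Check each pair: they overlap iff neither finishes before the other starts.
Sorted by start: A, C, D, E, B, F.
C starts after A ends, so nothing later overlaps A either.
D starts after C ends, so nothing later overlaps C either.
E starts before D ends → D and E overlap.
B starts after D ends, so nothing later overlaps D either.
B starts exactly when E ends (back-to-back, no overlap), so nothing later overlaps E either.
F starts exactly when B ends (back-to-back, no overlap).

D & E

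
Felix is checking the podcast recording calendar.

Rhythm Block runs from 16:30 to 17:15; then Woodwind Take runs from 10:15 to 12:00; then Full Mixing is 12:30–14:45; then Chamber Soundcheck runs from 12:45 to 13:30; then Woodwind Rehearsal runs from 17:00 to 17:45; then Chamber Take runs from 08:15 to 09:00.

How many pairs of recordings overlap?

2

Sorted by start: Chamber Take, Woodwind Take, Full Mixing, Chamber Soundcheck, Rhythm Block, Woodwind Rehearsal.
Woodwind Take starts after Chamber Take ends — done with Chamber Take.
Full Mixing starts after Woodwind Take ends — done with Woodwind Take.
Chamber Soundcheck starts before Full Mixing ends → Full Mixing and Chamber Soundcheck overlap.
Rhythm Block starts after Full Mixing ends — done with Full Mixing.
Rhythm Block starts after Chamber Soundcheck ends — done with Chamber Soundcheck.
Woodwind Rehearsal starts before Rhythm Block ends → Rhythm Block and Woodwind Rehearsal overlap.
Overlapping pairs: Chamber Soundcheck & Full Mixing, Rhythm Block & Woodwind Rehearsal — 2 in total.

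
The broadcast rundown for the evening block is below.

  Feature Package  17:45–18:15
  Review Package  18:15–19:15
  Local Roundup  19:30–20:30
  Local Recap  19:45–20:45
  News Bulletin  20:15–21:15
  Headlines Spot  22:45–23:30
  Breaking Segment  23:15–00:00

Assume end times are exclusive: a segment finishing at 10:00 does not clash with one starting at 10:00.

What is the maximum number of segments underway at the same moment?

3

Walk through starts and ends in time order (an end at T is processed before a start at T):
17:45 start Feature Package → 1
18:15 end Feature Package → 0
18:15 start Review Package → 1
19:15 end Review Package → 0
19:30 start Local Roundup → 1
19:45 start Local Recap → 2
20:15 start News Bulletin → 3
20:30 end Local Roundup → 2
20:45 end Local Recap → 1
21:15 end News Bulletin → 0
22:45 start Headlines Spot → 1
23:15 start Breaking Segment → 2
23:30 end Headlines Spot → 1
00:00 end Breaking Segment → 0
Peak is 3, at 20:15 (Local Recap, Local Roundup, News Bulletin).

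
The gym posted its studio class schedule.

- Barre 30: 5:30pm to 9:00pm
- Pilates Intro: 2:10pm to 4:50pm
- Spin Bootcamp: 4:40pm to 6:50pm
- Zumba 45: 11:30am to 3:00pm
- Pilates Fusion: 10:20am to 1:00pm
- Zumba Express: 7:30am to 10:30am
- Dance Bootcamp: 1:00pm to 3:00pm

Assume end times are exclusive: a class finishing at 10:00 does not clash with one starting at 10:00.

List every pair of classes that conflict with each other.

Sorted by start: Zumba Express, Pilates Fusion, Zumba 45, Dance Bootcamp, Pilates Intro, Spin Bootcamp, Barre 30.
Pilates Fusion starts before Zumba Express ends → Zumba Express and Pilates Fusion overlap.
Zumba 45 starts after Zumba Express ends; Zumba Express is clear from here.
Zumba 45 starts before Pilates Fusion ends → Pilates Fusion and Zumba 45 overlap.
Dance Bootcamp starts exactly when Pilates Fusion ends (back-to-back, no overlap); Pilates Fusion is clear from here.
Dance Bootcamp starts before Zumba 45 ends → Zumba 45 and Dance Bootcamp overlap.
Pilates Intro starts before Zumba 45 ends → Zumba 45 and Pilates Intro overlap.
Spin Bootcamp starts after Zumba 45 ends; Zumba 45 is clear from here.
Pilates Intro starts before Dance Bootcamp ends → Dance Bootcamp and Pilates Intro overlap.
Spin Bootcamp starts after Dance Bootcamp ends; Dance Bootcamp is clear from here.
Spin Bootcamp starts before Pilates Intro ends → Pilates Intro and Spin Bootcamp overlap.
Barre 30 starts after Pilates Intro ends.
Barre 30 starts before Spin Bootcamp ends → Spin Bootcamp and Barre 30 overlap.

Barre 30 & Spin Bootcamp, Dance Bootcamp & Pilates Intro, Dance Bootcamp & Zumba 45, Pilates Fusion & Zumba 45, Pilates Fusion & Zumba Express, Pilates Intro & Spin Bootcamp, Pilates Intro & Zumba 45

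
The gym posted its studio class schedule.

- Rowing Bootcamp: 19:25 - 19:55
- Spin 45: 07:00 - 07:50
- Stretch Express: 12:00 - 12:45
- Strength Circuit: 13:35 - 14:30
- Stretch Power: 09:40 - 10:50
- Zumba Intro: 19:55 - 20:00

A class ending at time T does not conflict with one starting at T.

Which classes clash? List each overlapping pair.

no conflicts

Sorted by start: Spin 45, Stretch Power, Stretch Express, Strength Circuit, Rowing Bootcamp, Zumba Intro.
Stretch Power starts after Spin 45 ends — done with Spin 45.
Stretch Express starts after Stretch Power ends — done with Stretch Power.
Strength Circuit starts after Stretch Express ends — done with Stretch Express.
Rowing Bootcamp starts after Strength Circuit ends — done with Strength Circuit.
Zumba Intro starts exactly when Rowing Bootcamp ends (back-to-back, no overlap).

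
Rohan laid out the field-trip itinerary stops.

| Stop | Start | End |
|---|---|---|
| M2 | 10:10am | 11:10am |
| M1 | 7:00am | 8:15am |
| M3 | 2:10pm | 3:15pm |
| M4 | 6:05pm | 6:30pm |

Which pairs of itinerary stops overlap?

no conflicts

Sorted by start: M1, M2, M3, M4.
M2 starts after M1 ends, so nothing later overlaps M1 either.
M3 starts after M2 ends, so nothing later overlaps M2 either.
M4 starts after M3 ends.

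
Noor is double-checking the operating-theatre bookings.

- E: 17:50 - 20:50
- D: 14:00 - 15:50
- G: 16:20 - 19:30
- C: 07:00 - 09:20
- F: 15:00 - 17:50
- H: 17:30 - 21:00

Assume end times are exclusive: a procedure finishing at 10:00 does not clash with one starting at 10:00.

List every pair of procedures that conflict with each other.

D & F, E & G, E & H, F & G, F & H, G & H

Check each pair: they overlap iff neither finishes before the other starts.
Sorted by start: C, D, F, G, H, E.
D starts after C ends, so C has no further overlaps.
F starts before D ends → D and F overlap.
G starts after D ends, so D has no further overlaps.
G starts before F ends → F and G overlap.
H starts before F ends → F and H overlap.
E starts exactly when F ends (back-to-back, no overlap).
H starts before G ends → G and H overlap.
E starts before G ends → G and E overlap.
E starts before H ends → H and E overlap.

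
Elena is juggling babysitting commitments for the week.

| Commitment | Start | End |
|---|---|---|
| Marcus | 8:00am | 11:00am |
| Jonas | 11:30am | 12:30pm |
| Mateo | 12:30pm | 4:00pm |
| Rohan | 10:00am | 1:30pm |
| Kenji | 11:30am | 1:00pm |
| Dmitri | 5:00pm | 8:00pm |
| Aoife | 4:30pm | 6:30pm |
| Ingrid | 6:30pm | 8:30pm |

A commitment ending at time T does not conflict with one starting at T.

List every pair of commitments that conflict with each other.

Aoife & Dmitri, Dmitri & Ingrid, Jonas & Kenji, Jonas & Rohan, Kenji & Mateo, Kenji & Rohan, Marcus & Rohan, Mateo & Rohan

Check each pair: they overlap iff neither finishes before the other starts.
Sorted by start: Marcus, Rohan, Jonas, Kenji, Mateo, Aoife, Dmitri, Ingrid.
Rohan starts before Marcus ends → Marcus and Rohan overlap.
Jonas starts after Marcus ends, so nothing later overlaps Marcus either.
Jonas starts before Rohan ends → Rohan and Jonas overlap.
Kenji starts before Rohan ends → Rohan and Kenji overlap.
Mateo starts before Rohan ends → Rohan and Mateo overlap.
Aoife starts after Rohan ends, so nothing later overlaps Rohan either.
Kenji starts before Jonas ends → Jonas and Kenji overlap.
Mateo starts exactly when Jonas ends (back-to-back, no overlap), so nothing later overlaps Jonas either.
Mateo starts before Kenji ends → Kenji and Mateo overlap.
Aoife starts after Kenji ends, so nothing later overlaps Kenji either.
Aoife starts after Mateo ends, so nothing later overlaps Mateo either.
Dmitri starts before Aoife ends → Aoife and Dmitri overlap.
Ingrid starts exactly when Aoife ends (back-to-back, no overlap).
Ingrid starts before Dmitri ends → Dmitri and Ingrid overlap.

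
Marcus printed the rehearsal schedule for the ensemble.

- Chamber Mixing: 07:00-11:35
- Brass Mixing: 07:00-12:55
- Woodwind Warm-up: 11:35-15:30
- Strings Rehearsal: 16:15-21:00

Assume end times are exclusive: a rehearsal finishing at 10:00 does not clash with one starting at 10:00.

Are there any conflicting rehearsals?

Yes

Sorted by start: Brass Mixing, Chamber Mixing, Woodwind Warm-up, Strings Rehearsal.
Chamber Mixing starts before Brass Mixing ends → Brass Mixing and Chamber Mixing overlap.
That's a conflict, so the schedule is not conflict-free.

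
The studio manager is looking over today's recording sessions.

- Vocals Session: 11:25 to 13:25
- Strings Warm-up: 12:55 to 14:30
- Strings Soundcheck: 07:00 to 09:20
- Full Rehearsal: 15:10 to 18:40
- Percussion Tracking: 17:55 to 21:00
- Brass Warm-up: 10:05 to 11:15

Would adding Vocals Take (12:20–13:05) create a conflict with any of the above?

Strings Soundcheck: ends 09:20 at or before Vocals Take starts 12:20 → clear.
Brass Warm-up: ends 11:15 at or before Vocals Take starts 12:20 → clear.
Vocals Session: starts 11:25 before Vocals Take ends 13:05, and ends 13:25 after Vocals Take starts 12:20 → overlap.
Strings Warm-up: starts 12:55 before Vocals Take ends 13:05, and ends 14:30 after Vocals Take starts 12:20 → overlap.
Full Rehearsal: starts 15:10 at or after Vocals Take ends 13:05 → clear.
Percussion Tracking: starts 17:55 at or after Vocals Take ends 13:05 → clear.
Vocals Take overlaps Vocals Session, Strings Warm-up.

Yes — it overlaps Strings Warm-up, Vocals Session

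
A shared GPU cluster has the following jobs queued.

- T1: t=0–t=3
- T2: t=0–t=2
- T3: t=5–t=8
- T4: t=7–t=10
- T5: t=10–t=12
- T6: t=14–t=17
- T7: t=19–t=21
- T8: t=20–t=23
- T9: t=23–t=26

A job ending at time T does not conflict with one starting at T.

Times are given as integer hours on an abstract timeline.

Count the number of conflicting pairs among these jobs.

3

Sorted by start: T1, T2, T3, T4, T5, T6, T7, T8, T9.
T2 starts before T1 ends → T1 and T2 overlap.
T3 starts after T1 ends, so T1 has no further overlaps.
T3 starts after T2 ends, so T2 has no further overlaps.
T4 starts before T3 ends → T3 and T4 overlap.
T5 starts after T3 ends, so T3 has no further overlaps.
T5 starts exactly when T4 ends (back-to-back, no overlap), so T4 has no further overlaps.
T6 starts after T5 ends, so T5 has no further overlaps.
T7 starts after T6 ends, so T6 has no further overlaps.
T8 starts before T7 ends → T7 and T8 overlap.
T9 starts after T7 ends.
T9 starts exactly when T8 ends (back-to-back, no overlap).
Overlapping pairs: T1 & T2, T3 & T4, T7 & T8 — 3 in total.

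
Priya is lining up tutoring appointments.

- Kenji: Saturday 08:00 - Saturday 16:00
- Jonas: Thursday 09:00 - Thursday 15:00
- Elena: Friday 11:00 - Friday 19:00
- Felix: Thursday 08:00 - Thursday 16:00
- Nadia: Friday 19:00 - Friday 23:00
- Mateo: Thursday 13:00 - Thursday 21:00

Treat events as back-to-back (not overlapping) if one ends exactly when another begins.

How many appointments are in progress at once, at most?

Sort all start/end points and keep a running count:
Thursday 08:00 start Felix → 1
Thursday 09:00 start Jonas → 2
Thursday 13:00 start Mateo → 3
Thursday 15:00 end Jonas → 2
Thursday 16:00 end Felix → 1
Thursday 21:00 end Mateo → 0
Friday 11:00 start Elena → 1
Friday 19:00 end Elena → 0
Friday 19:00 start Nadia → 1
Friday 23:00 end Nadia → 0
Saturday 08:00 start Kenji → 1
Saturday 16:00 end Kenji → 0
Peak is 3, at Thursday 13:00 (Felix, Jonas, Mateo).

3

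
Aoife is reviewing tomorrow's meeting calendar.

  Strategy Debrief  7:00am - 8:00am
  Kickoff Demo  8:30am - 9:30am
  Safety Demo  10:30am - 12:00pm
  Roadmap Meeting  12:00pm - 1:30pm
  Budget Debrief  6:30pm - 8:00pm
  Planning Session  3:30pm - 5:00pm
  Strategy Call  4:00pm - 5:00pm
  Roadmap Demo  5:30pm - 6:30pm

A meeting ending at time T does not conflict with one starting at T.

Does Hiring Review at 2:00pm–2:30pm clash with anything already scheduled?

No — it doesn't clash with anything

Strategy Debrief: ends 8:00am at or before Hiring Review starts 2:00pm → clear.
Kickoff Demo: ends 9:30am at or before Hiring Review starts 2:00pm → clear.
Safety Demo: ends 12:00pm at or before Hiring Review starts 2:00pm → clear.
Roadmap Meeting: ends 1:30pm at or before Hiring Review starts 2:00pm → clear.
Planning Session: starts 3:30pm at or after Hiring Review ends 2:30pm → clear.
Strategy Call: starts 4:00pm at or after Hiring Review ends 2:30pm → clear.
Roadmap Demo: starts 5:30pm at or after Hiring Review ends 2:30pm → clear.
Budget Debrief: starts 6:30pm at or after Hiring Review ends 2:30pm → clear.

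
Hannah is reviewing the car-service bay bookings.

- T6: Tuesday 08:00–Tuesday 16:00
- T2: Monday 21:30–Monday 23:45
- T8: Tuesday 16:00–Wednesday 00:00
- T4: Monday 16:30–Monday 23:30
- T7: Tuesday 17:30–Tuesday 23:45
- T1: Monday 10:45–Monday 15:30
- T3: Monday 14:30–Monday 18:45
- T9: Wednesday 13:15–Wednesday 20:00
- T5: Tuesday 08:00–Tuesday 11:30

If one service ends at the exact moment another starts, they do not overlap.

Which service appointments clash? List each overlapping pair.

T1 & T3, T2 & T4, T3 & T4, T5 & T6, T7 & T8

Sorted by start: T1, T3, T4, T2, T5, T6, T8, T7, T9.
T3 starts before T1 ends → T1 and T3 overlap.
T4 starts after T1 ends, so nothing later overlaps T1 either.
T4 starts before T3 ends → T3 and T4 overlap.
T2 starts after T3 ends, so nothing later overlaps T3 either.
T2 starts before T4 ends → T4 and T2 overlap.
T5 starts after T4 ends, so nothing later overlaps T4 either.
T5 starts after T2 ends, so nothing later overlaps T2 either.
T6 starts before T5 ends → T5 and T6 overlap.
T8 starts after T5 ends, so nothing later overlaps T5 either.
T8 starts exactly when T6 ends (back-to-back, no overlap), so nothing later overlaps T6 either.
T7 starts before T8 ends → T8 and T7 overlap.
T9 starts after T8 ends.
T9 starts after T7 ends.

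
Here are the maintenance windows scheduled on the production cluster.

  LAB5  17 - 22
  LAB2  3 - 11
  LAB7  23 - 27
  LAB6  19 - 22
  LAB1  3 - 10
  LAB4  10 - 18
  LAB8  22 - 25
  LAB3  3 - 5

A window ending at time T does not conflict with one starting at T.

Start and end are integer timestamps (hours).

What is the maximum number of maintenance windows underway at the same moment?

3

Walk through starts and ends in time order (an end at T is processed before a start at T):
3 start LAB1 → 1
3 start LAB2 → 2
3 start LAB3 → 3
5 end LAB3 → 2
10 end LAB1 → 1
10 start LAB4 → 2
11 end LAB2 → 1
17 start LAB5 → 2
18 end LAB4 → 1
19 start LAB6 → 2
22 end LAB5 → 1
22 end LAB6 → 0
22 start LAB8 → 1
23 start LAB7 → 2
25 end LAB8 → 1
27 end LAB7 → 0
Peak is 3, at 3 (LAB1, LAB2, LAB3).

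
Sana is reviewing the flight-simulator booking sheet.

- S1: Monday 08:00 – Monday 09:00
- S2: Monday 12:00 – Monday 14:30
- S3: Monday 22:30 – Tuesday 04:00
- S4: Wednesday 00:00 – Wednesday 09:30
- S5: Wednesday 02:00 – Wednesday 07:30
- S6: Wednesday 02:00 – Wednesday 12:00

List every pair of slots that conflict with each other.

S4 & S5, S4 & S6, S5 & S6

Sorted by start: S1, S2, S3, S4, S5, S6.
S2 starts after S1 ends, so nothing later overlaps S1 either.
S3 starts after S2 ends, so nothing later overlaps S2 either.
S4 starts after S3 ends, so nothing later overlaps S3 either.
S5 starts before S4 ends → S4 and S5 overlap.
S6 starts before S4 ends → S4 and S6 overlap.
S6 starts before S5 ends → S5 and S6 overlap.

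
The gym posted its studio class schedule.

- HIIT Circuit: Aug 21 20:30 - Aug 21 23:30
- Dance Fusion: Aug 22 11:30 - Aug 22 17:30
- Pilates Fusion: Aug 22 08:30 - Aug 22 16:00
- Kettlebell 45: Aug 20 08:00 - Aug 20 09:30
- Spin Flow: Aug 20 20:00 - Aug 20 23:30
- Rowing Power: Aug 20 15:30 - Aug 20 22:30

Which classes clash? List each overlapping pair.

Sorted by start: Kettlebell 45, Rowing Power, Spin Flow, HIIT Circuit, Pilates Fusion, Dance Fusion.
Rowing Power starts after Kettlebell 45 ends — done with Kettlebell 45.
Spin Flow starts before Rowing Power ends → Rowing Power and Spin Flow overlap.
HIIT Circuit starts after Rowing Power ends — done with Rowing Power.
HIIT Circuit starts after Spin Flow ends — done with Spin Flow.
Pilates Fusion starts after HIIT Circuit ends — done with HIIT Circuit.
Dance Fusion starts before Pilates Fusion ends → Pilates Fusion and Dance Fusion overlap.

Dance Fusion & Pilates Fusion, Rowing Power & Spin Flow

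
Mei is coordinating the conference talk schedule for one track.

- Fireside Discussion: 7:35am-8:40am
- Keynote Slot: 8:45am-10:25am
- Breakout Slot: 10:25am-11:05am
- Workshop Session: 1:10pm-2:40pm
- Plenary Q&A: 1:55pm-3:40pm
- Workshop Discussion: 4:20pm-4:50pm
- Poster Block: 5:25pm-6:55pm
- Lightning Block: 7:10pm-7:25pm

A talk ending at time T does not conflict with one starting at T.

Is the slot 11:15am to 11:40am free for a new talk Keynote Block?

Fireside Discussion: ends 8:40am at or before Keynote Block starts 11:15am → clear.
Keynote Slot: ends 10:25am at or before Keynote Block starts 11:15am → clear.
Breakout Slot: ends 11:05am at or before Keynote Block starts 11:15am → clear.
Workshop Session: starts 1:10pm at or after Keynote Block ends 11:40am → clear.
Plenary Q&A: starts 1:55pm at or after Keynote Block ends 11:40am → clear.
Workshop Discussion: starts 4:20pm at or after Keynote Block ends 11:40am → clear.
Poster Block: starts 5:25pm at or after Keynote Block ends 11:40am → clear.
Lightning Block: starts 7:10pm at or after Keynote Block ends 11:40am → clear.

Yes — the slot is free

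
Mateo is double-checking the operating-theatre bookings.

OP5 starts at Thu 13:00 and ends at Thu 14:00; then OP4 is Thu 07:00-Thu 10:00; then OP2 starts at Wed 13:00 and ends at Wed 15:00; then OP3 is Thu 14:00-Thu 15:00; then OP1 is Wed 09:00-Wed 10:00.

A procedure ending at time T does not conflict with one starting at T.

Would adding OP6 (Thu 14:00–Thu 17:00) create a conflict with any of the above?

Yes — it overlaps OP3

OP1: ends Wed 10:00 at or before OP6 starts Thu 14:00 → clear.
OP2: ends Wed 15:00 at or before OP6 starts Thu 14:00 → clear.
OP4: ends Thu 10:00 at or before OP6 starts Thu 14:00 → clear.
OP5: ends Thu 14:00 at or before OP6 starts Thu 14:00 → clear.
OP3: starts Thu 14:00 before OP6 ends Thu 17:00, and ends Thu 15:00 after OP6 starts Thu 14:00 → overlap.
OP6 overlaps OP3.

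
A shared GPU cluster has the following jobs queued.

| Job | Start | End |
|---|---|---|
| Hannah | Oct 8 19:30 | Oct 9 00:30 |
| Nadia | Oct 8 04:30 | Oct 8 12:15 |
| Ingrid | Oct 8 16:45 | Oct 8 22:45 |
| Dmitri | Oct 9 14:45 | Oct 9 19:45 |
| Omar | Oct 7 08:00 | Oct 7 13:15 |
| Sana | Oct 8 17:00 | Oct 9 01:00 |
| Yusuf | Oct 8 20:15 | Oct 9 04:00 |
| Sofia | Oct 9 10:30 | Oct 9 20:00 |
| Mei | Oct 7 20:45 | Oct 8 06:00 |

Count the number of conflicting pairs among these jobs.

Check each pair: they overlap iff neither finishes before the other starts.
Sorted by start: Omar, Mei, Nadia, Ingrid, Sana, Hannah, Yusuf, Sofia, Dmitri.
Mei starts after Omar ends; Omar is clear from here.
Nadia starts before Mei ends → Mei and Nadia overlap.
Ingrid starts after Mei ends; Mei is clear from here.
Ingrid starts after Nadia ends; Nadia is clear from here.
Sana starts before Ingrid ends → Ingrid and Sana overlap.
Hannah starts before Ingrid ends → Ingrid and Hannah overlap.
Yusuf starts before Ingrid ends → Ingrid and Yusuf overlap.
Sofia starts after Ingrid ends; Ingrid is clear from here.
Hannah starts before Sana ends → Sana and Hannah overlap.
Yusuf starts before Sana ends → Sana and Yusuf overlap.
Sofia starts after Sana ends; Sana is clear from here.
Yusuf starts before Hannah ends → Hannah and Yusuf overlap.
Sofia starts after Hannah ends; Hannah is clear from here.
Sofia starts after Yusuf ends; Yusuf is clear from here.
Dmitri starts before Sofia ends → Sofia and Dmitri overlap.
Overlapping pairs: Dmitri & Sofia, Hannah & Ingrid, Hannah & Sana, Hannah & Yusuf, Ingrid & Sana, Ingrid & Yusuf, Mei & Nadia, Sana & Yusuf — 8 in total.

8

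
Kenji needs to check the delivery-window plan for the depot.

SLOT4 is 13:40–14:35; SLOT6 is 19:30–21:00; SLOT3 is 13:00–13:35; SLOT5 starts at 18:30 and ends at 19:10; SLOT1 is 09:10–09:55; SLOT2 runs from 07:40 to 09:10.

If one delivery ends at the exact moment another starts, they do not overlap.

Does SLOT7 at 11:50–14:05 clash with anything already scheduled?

Yes — it overlaps SLOT3, SLOT4

SLOT2: ends 09:10 at or before SLOT7 starts 11:50 → clear.
SLOT1: ends 09:55 at or before SLOT7 starts 11:50 → clear.
SLOT3: starts 13:00 before SLOT7 ends 14:05, and ends 13:35 after SLOT7 starts 11:50 → overlap.
SLOT4: starts 13:40 before SLOT7 ends 14:05, and ends 14:35 after SLOT7 starts 11:50 → overlap.
SLOT5: starts 18:30 at or after SLOT7 ends 14:05 → clear.
SLOT6: starts 19:30 at or after SLOT7 ends 14:05 → clear.
SLOT7 overlaps SLOT3, SLOT4.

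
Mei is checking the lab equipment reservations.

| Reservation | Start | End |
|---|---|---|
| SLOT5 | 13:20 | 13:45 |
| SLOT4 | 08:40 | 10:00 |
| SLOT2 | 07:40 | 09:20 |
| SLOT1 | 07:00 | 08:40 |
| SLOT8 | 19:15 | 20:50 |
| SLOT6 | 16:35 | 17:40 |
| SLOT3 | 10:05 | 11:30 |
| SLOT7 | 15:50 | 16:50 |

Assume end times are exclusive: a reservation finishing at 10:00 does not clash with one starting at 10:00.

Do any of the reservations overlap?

Yes

Check each pair: they overlap iff neither finishes before the other starts.
Sorted by start: SLOT1, SLOT2, SLOT4, SLOT3, SLOT5, SLOT7, SLOT6, SLOT8.
SLOT2 starts before SLOT1 ends → SLOT1 and SLOT2 overlap.
That's a conflict, so the schedule is not conflict-free.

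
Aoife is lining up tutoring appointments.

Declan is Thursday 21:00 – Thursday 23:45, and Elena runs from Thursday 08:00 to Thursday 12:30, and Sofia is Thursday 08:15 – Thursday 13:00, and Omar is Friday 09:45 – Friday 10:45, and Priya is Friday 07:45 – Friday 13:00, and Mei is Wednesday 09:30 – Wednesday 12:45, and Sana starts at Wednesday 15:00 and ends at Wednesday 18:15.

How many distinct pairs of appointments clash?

Two intervals overlap when each starts before the other ends.
Sorted by start: Mei, Sana, Elena, Sofia, Declan, Priya, Omar.
Sana starts after Mei ends; Mei is clear from here.
Elena starts after Sana ends; Sana is clear from here.
Sofia starts before Elena ends → Elena and Sofia overlap.
Declan starts after Elena ends; Elena is clear from here.
Declan starts after Sofia ends; Sofia is clear from here.
Priya starts after Declan ends; Declan is clear from here.
Omar starts before Priya ends → Priya and Omar overlap.
Overlapping pairs: Elena & Sofia, Omar & Priya — 2 in total.

2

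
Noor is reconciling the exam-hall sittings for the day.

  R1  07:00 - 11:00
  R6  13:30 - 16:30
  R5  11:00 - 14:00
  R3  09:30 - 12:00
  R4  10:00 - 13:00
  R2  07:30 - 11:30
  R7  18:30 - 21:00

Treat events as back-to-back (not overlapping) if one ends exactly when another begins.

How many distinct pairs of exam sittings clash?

10

Two intervals overlap when each starts before the other ends.
Sorted by start: R1, R2, R3, R4, R5, R6, R7.
R2 starts before R1 ends → R1 and R2 overlap.
R3 starts before R1 ends → R1 and R3 overlap.
R4 starts before R1 ends → R1 and R4 overlap.
R5 starts exactly when R1 ends (back-to-back, no overlap), so nothing later overlaps R1 either.
R3 starts before R2 ends → R2 and R3 overlap.
R4 starts before R2 ends → R2 and R4 overlap.
R5 starts before R2 ends → R2 and R5 overlap.
R6 starts after R2 ends, so nothing later overlaps R2 either.
R4 starts before R3 ends → R3 and R4 overlap.
R5 starts before R3 ends → R3 and R5 overlap.
R6 starts after R3 ends, so nothing later overlaps R3 either.
R5 starts before R4 ends → R4 and R5 overlap.
R6 starts after R4 ends, so nothing later overlaps R4 either.
R6 starts before R5 ends → R5 and R6 overlap.
R7 starts after R5 ends.
R7 starts after R6 ends.
Overlapping pairs: R1 & R2, R1 & R3, R1 & R4, R2 & R3, R2 & R4, R2 & R5, R3 & R4, R3 & R5, R4 & R5, R5 & R6 — 10 in total.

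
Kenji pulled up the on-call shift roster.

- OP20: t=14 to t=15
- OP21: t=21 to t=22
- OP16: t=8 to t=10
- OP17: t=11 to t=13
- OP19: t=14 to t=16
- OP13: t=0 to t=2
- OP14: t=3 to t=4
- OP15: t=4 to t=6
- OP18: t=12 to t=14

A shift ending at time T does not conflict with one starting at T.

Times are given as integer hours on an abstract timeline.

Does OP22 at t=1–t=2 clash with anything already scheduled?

OP13: starts t=0 before OP22 ends t=2, and ends t=2 after OP22 starts t=1 → overlap.
OP14: starts t=3 at or after OP22 ends t=2 → clear.
OP15: starts t=4 at or after OP22 ends t=2 → clear.
OP16: starts t=8 at or after OP22 ends t=2 → clear.
OP17: starts t=11 at or after OP22 ends t=2 → clear.
OP18: starts t=12 at or after OP22 ends t=2 → clear.
OP19: starts t=14 at or after OP22 ends t=2 → clear.
OP20: starts t=14 at or after OP22 ends t=2 → clear.
OP21: starts t=21 at or after OP22 ends t=2 → clear.
OP22 overlaps OP13.

Yes — it overlaps OP13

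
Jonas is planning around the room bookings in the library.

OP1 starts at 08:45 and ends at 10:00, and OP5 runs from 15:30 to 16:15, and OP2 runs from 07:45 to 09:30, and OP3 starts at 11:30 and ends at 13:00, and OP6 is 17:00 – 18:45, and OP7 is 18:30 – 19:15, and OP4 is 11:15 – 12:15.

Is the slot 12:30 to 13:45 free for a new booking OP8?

OP2: ends 09:30 at or before OP8 starts 12:30 → clear.
OP1: ends 10:00 at or before OP8 starts 12:30 → clear.
OP4: ends 12:15 at or before OP8 starts 12:30 → clear.
OP3: starts 11:30 before OP8 ends 13:45, and ends 13:00 after OP8 starts 12:30 → overlap.
OP5: starts 15:30 at or after OP8 ends 13:45 → clear.
OP6: starts 17:00 at or after OP8 ends 13:45 → clear.
OP7: starts 18:30 at or after OP8 ends 13:45 → clear.
OP8 overlaps OP3.

No — it overlaps OP3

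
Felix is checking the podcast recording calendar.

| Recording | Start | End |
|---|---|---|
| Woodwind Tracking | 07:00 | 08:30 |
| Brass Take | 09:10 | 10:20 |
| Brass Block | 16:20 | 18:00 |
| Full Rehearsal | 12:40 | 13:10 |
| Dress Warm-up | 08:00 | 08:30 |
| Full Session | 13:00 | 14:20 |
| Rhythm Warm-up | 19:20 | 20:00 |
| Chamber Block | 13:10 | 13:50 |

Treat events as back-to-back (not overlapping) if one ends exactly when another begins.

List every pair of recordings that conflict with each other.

Chamber Block & Full Session, Dress Warm-up & Woodwind Tracking, Full Rehearsal & Full Session

Sorted by start: Woodwind Tracking, Dress Warm-up, Brass Take, Full Rehearsal, Full Session, Chamber Block, Brass Block, Rhythm Warm-up.
Dress Warm-up starts before Woodwind Tracking ends → Woodwind Tracking and Dress Warm-up overlap.
Brass Take starts after Woodwind Tracking ends, so nothing later overlaps Woodwind Tracking either.
Brass Take starts after Dress Warm-up ends, so nothing later overlaps Dress Warm-up either.
Full Rehearsal starts after Brass Take ends, so nothing later overlaps Brass Take either.
Full Session starts before Full Rehearsal ends → Full Rehearsal and Full Session overlap.
Chamber Block starts exactly when Full Rehearsal ends (back-to-back, no overlap), so nothing later overlaps Full Rehearsal either.
Chamber Block starts before Full Session ends → Full Session and Chamber Block overlap.
Brass Block starts after Full Session ends, so nothing later overlaps Full Session either.
Brass Block starts after Chamber Block ends, so nothing later overlaps Chamber Block either.
Rhythm Warm-up starts after Brass Block ends.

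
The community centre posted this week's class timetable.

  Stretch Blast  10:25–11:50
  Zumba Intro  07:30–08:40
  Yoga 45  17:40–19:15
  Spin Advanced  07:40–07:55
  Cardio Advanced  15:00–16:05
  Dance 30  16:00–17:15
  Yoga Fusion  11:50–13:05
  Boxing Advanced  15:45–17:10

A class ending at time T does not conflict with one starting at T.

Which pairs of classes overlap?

Boxing Advanced & Cardio Advanced, Boxing Advanced & Dance 30, Cardio Advanced & Dance 30, Spin Advanced & Zumba Intro

Sorted by start: Zumba Intro, Spin Advanced, Stretch Blast, Yoga Fusion, Cardio Advanced, Boxing Advanced, Dance 30, Yoga 45.
Spin Advanced starts before Zumba Intro ends → Zumba Intro and Spin Advanced overlap.
Stretch Blast starts after Zumba Intro ends, so nothing later overlaps Zumba Intro either.
Stretch Blast starts after Spin Advanced ends, so nothing later overlaps Spin Advanced either.
Yoga Fusion starts exactly when Stretch Blast ends (back-to-back, no overlap), so nothing later overlaps Stretch Blast either.
Cardio Advanced starts after Yoga Fusion ends, so nothing later overlaps Yoga Fusion either.
Boxing Advanced starts before Cardio Advanced ends → Cardio Advanced and Boxing Advanced overlap.
Dance 30 starts before Cardio Advanced ends → Cardio Advanced and Dance 30 overlap.
Yoga 45 starts after Cardio Advanced ends.
Dance 30 starts before Boxing Advanced ends → Boxing Advanced and Dance 30 overlap.
Yoga 45 starts after Boxing Advanced ends.
Yoga 45 starts after Dance 30 ends.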